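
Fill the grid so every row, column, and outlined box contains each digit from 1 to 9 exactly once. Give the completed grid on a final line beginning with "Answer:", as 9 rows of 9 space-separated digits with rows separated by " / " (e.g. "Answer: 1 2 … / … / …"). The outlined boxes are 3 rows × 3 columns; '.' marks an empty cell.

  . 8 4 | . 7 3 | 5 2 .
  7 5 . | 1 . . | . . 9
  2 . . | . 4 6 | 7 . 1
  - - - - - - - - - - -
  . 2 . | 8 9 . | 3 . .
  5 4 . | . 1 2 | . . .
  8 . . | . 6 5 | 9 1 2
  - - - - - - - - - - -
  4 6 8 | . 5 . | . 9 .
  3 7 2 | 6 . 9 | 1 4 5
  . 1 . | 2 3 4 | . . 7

Step 1. [r4c6∈{7}] r4c6 has the single candidate 7, so r4c6=7.
Step 2. [r3c8∈{3,8}] in row 3, 8 fits only at r3c8 ⇒ r3c8=8.
Step 3. [r5c3∈{3,6,7,9}] r5c3 is the only open cell in row 5 admitting 9. So r5c3=9.
Step 4. [r1c9∈{6}] nothing but 6 survives at r1c9, so r1c9=6.
Step 5. [r4c1∈{1,6}] r4c1 is the only open cell in col 1 admitting 6, so r4c1=6.
Step 6. [r3c2∈{3,9}] col 2 places 9 nowhere but r3c2, so r3c2=9.
Step 7. [r9c7∈{6,8}] 8 has one home in row 9: r9c7. So r9c7=8.
Step 8. [r6c2∈{3}] r6c2's peers cover all but 3, so r6c2=3.
Step 9. [r9c8∈{6}] r9c8 is down to just 6. So r9c8=6.
Step 10. [r2c5∈{2,8}] 2 has one home in row 2: r2c5, so r2c5=2.
Step 11. [r2c8∈{3}] r2c8 has the single candidate 3 ⇒ r2c8=3.
Step 12. [r2c7∈{4}] r2c7 is down to just 4 ⇒ r2c7=4.
Step 13. [r6c4∈{4}] nothing but 4 survives at r6c4 ⇒ r6c4=4.
Step 14. [r9c3∈{5}] r9c3 is down to just 5. So r9c3=5.
Step 15. [r3c3∈{3}] nothing but 3 survives at r3c3 ⇒ r3c3=3.
Step 16. [r4c9∈{4}] r4c9 has the single candidate 4, so r4c9=4.
Step 17. [r9c1∈{9}] r9c1's peers cover all but 9. So r9c1=9.
Step 18. [r4c8∈{5}] only 5 remains possible at r4c8 ⇒ r4c8=5.
Step 19. [r5c4∈{3}] only 3 remains possible at r5c4. So r5c4=3.
Step 20. [r4c3∈{1}] r4c3 is down to just 1, so r4c3=1.
Step 21. [r3c4∈{5}] r3c4 has the single candidate 5. So r3c4=5.
Step 22. [r7c4∈{7}] r7c4 has the single candidate 7. So r7c4=7.
Step 23. [r6c3∈{7}] r6c3 has the single candidate 7 ⇒ r6c3=7.
Step 24. [r1c4∈{9}] only 9 remains possible at r1c4. So r1c4=9.
Step 25. [r7c7∈{2}] r7c7's peers cover all but 2 ⇒ r7c7=2.
Step 26. [r2c3∈{6}] nothing but 6 survives at r2c3 ⇒ r2c3=6.
Step 27. [r5c8∈{7}] r5c8's peers cover all but 7 ⇒ r5c8=7.
Step 28. [r7c6∈{1}] r7c6's peers cover all but 1 ⇒ r7c6=1.
Step 29. [r1c1∈{1}] r1c1 has the single candidate 1 ⇒ r1c1=1.
Step 30. [r5c7∈{6}] nothing but 6 survives at r5c7, so r5c7=6.
Step 31. [r5c9∈{8}] r5c9 has the single candidate 8. So r5c9=8.
Step 32. [r7c9∈{3}] nothing but 3 survives at r7c9, so r7c9=3.
Step 33. [r8c5∈{8}] r8c5 has the single candidate 8 ⇒ r8c5=8.
Step 34. [r2c6∈{8}] r2c6 has the single candidate 8, so r2c6=8.

Answer: 1 8 4 9 7 3 5 2 6 / 7 5 6 1 2 8 4 3 9 / 2 9 3 5 4 6 7 8 1 / 6 2 1 8 9 7 3 5 4 / 5 4 9 3 1 2 6 7 8 / 8 3 7 4 6 5 9 1 2 / 4 6 8 7 5 1 2 9 3 / 3 7 2 6 8 9 1 4 5 / 9 1 5 2 3 4 8 6 7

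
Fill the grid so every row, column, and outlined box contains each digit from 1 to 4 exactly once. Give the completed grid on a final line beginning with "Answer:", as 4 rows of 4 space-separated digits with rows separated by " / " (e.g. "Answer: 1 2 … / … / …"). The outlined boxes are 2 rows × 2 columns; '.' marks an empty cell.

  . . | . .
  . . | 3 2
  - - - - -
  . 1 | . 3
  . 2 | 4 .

Step 1. [r1c4∈{1,4}] 4 has one home in col 4: r1c4. So r1c4=4.
Step 2. [r2c1∈{1,4}] r2c1 is the only open cell in row 2 admitting 1, so r2c1=1.
Step 3. [r1c1∈{2,3}] across row 1, 2 lands solely at r1c1 ⇒ r1c1=2.
Step 4. [r3c3∈{2}] nothing but 2 survives at r3c3, so r3c3=2.
Step 5. [r1c2∈{3}] r1c2 has the single candidate 3, so r1c2=3.
Step 6. [r4c1∈{3}] r4c1's peers cover all but 3 ⇒ r4c1=3.
Step 7. [r3c1∈{4}] nothing but 4 survives at r3c1. So r3c1=4.
Step 8. [r1c3∈{1}] r1c3's peers cover all but 1, so r1c3=1.
Step 9. [r4c4∈{1}] r4c4 is down to just 1 ⇒ r4c4=1.
Step 10. [r2c2∈{4}] r2c2 has the single candidate 4, so r2c2=4.

Answer: 2 3 1 4 / 1 4 3 2 / 4 1 2 3 / 3 2 4 1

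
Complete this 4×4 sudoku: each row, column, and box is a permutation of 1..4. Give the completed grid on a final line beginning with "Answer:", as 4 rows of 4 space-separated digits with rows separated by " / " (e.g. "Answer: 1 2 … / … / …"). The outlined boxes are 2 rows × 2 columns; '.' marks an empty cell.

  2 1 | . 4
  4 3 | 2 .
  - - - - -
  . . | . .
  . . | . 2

Step 1. [r3c4∈{1,3}] col 4 places 3 nowhere but r3c4 ⇒ r3c4=3.
Step 2. [r3c1∈{1}] only 1 remains possible at r3c1 ⇒ r3c1=1.
Step 3. [r4c2∈{4}] r4c2 has the single candidate 4, so r4c2=4.
Step 4. [r4c3∈{1}] r4c3 has the single candidate 1, so r4c3=1.
Step 5. [r2c4∈{1}] only 1 remains possible at r2c4. So r2c4=1.
Step 6. [r3c2∈{2}] only 2 remains possible at r3c2, so r3c2=2.
Step 7. [r3c3∈{4}] r3c3 has the single candidate 4, so r3c3=4.
Step 8. [r1c3∈{3}] only 3 remains possible at r1c3. So r1c3=3.
Step 9. [r4c1∈{3}] only 3 remains possible at r4c1. So r4c1=3.

Answer: 2 1 3 4 / 4 3 2 1 / 1 2 4 3 / 3 4 1 2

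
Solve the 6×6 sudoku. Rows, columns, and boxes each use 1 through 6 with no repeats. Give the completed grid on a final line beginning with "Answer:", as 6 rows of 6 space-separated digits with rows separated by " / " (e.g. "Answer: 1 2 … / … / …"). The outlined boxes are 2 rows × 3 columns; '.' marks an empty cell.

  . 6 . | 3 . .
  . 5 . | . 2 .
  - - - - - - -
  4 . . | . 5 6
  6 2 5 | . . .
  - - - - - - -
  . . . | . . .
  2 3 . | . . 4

Step 1. [r2c6∈{1}] r2c6's peers cover all but 1. So r2c6=1.
Step 2. [r6c4∈{1,5,6}] r6c4 is the only open cell in row 6 admitting 5. So r6c4=5.
Step 3. [r1c5∈{4}] r1c5's peers cover all but 4 ⇒ r1c5=4.
Step 4. [r3c2∈{1}] r3c2's peers cover all but 1 ⇒ r3c2=1.
Step 5. [r5c6∈{2,3}] r5c6 is the only open cell in col 6 admitting 2. So r5c6=2.
Step 6. [r5c5∈{1,3,6}] across row 5, 3 lands solely at r5c5 ⇒ r5c5=3.
Step 7. [r6c5∈{1,6}] in col 5, 6 fits only at r6c5. So r6c5=6.
Step 8. [r6c3∈{1}] r6c3 is down to just 1 ⇒ r6c3=1.
Step 9. [r2c3∈{3,4}] across row 2, 4 lands solely at r2c3. So r2c3=4.
Step 10. [r4c5∈{1}] r4c5 is down to just 1 ⇒ r4c5=1.
Step 11. [r2c1∈{3}] r2c1 has the single candidate 3. So r2c1=3.
Step 12. [r4c6∈{3}] r4c6 has the single candidate 3, so r4c6=3.
Step 13. [r4c4∈{4}] r4c4 is down to just 4. So r4c4=4.
Step 14. [r5c2∈{4}] r5c2's peers cover all but 4, so r5c2=4.
Step 15. [r5c4∈{1}] r5c4 has the single candidate 1 ⇒ r5c4=1.
Step 16. [r3c4∈{2}] r3c4 has the single candidate 2. So r3c4=2.
Step 17. [r3c3∈{3}] r3c3's peers cover all but 3. So r3c3=3.
Step 18. [r2c4∈{6}] nothing but 6 survives at r2c4. So r2c4=6.
Step 19. [r5c1∈{5}] r5c1's peers cover all but 5, so r5c1=5.
Step 20. [r5c3∈{6}] nothing but 6 survives at r5c3 ⇒ r5c3=6.
Step 21. [r1c3∈{2}] nothing but 2 survives at r1c3. So r1c3=2.
Step 22. [r1c6∈{5}] only 5 remains possible at r1c6, so r1c6=5.
Step 23. [r1c1∈{1}] nothing but 1 survives at r1c1 ⇒ r1c1=1.

Answer: 1 6 2 3 4 5 / 3 5 4 6 2 1 / 4 1 3 2 5 6 / 6 2 5 4 1 3 / 5 4 6 1 3 2 / 2 3 1 5 6 4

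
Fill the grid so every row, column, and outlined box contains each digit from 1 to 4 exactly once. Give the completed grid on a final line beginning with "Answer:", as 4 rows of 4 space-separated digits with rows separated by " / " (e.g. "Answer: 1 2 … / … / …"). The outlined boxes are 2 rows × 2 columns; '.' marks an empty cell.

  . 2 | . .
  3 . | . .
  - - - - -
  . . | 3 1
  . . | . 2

Step 1. [r3c2∈{4}] nothing but 4 survives at r3c2, so r3c2=4.
Step 2. [r2c2∈{1}] r2c2's peers cover all but 1, so r2c2=1.
Step 3. [r2c4∈{4}] r2c4 is down to just 4 ⇒ r2c4=4.
Step 4. [r2c3∈{2}] r2c3 is down to just 2, so r2c3=2.
Step 5. [r1c1∈{4}] r1c1's peers cover all but 4, so r1c1=4.
Step 6. [r3c1∈{2}] nothing but 2 survives at r3c1, so r3c1=2.
Step 7. [r4c3∈{4}] r4c3 has the single candidate 4, so r4c3=4.
Step 8. [r4c1∈{1}] r4c1 is down to just 1. So r4c1=1.
Step 9. [r1c4∈{3}] only 3 remains possible at r1c4. So r1c4=3.
Step 10. [r1c3∈{1}] r1c3 has the single candidate 1, so r1c3=1.
Step 11. [r4c2∈{3}] nothing but 3 survives at r4c2. So r4c2=3.

Answer: 4 2 1 3 / 3 1 2 4 / 2 4 3 1 / 1 3 4 2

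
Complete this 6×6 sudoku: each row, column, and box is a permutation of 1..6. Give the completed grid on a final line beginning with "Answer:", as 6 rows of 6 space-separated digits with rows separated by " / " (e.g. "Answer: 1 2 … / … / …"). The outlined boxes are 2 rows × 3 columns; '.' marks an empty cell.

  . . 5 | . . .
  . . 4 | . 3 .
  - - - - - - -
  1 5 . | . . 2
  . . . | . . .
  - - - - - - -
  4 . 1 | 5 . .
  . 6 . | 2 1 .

Step 1. [r4c2∈{2,3,4}] 4 has one home in col 2: r4c2 ⇒ r4c2=4.
Step 2. [r6c3∈{3}] r6c3 is down to just 3. So r6c3=3.
Step 3. [r4c1∈{2,3,6}] box 3 places 3 nowhere but r4c1, so r4c1=3.
Step 4. [r1c5∈{2,4,6}] col 5 places 2 nowhere but r1c5 ⇒ r1c5=2.
Step 5. [r5c5∈{6}] r5c5 is down to just 6, so r5c5=6.
Step 6. [r1c1∈{6}] only 6 remains possible at r1c1. So r1c1=6.
Step 7. [r2c6∈{1,5,6}] r2c6 is the only open cell in row 2 admitting 5, so r2c6=5.
Step 8. [r4c6∈{1,6}] r4c6 is the only open cell in col 6 admitting 6, so r4c6=6.
Step 9. [r1c6∈{1,4}] in col 6, 1 fits only at r1c6 ⇒ r1c6=1.
Step 10. [r1c4∈{4}] only 4 remains possible at r1c4. So r1c4=4.
Step 11. [r2c2∈{1,2}] r2c2 is the only open cell in row 2 admitting 1. So r2c2=1.
Step 12. [r2c4∈{6}] r2c4 has the single candidate 6, so r2c4=6.
Step 13. [r4c4∈{1}] nothing but 1 survives at r4c4 ⇒ r4c4=1.
Step 14. [r5c6∈{3}] r5c6 is down to just 3 ⇒ r5c6=3.
Step 15. [r1c2∈{3}] r1c2 is down to just 3 ⇒ r1c2=3.
Step 16. [r6c1∈{5}] r6c1 has the single candidate 5 ⇒ r6c1=5.
Step 17. [r4c3∈{2}] nothing but 2 survives at r4c3, so r4c3=2.
Step 18. [r2c1∈{2}] r2c1 is down to just 2, so r2c1=2.
Step 19. [r3c5∈{4}] r3c5 is down to just 4, so r3c5=4.
Step 20. [r6c6∈{4}] nothing but 4 survives at r6c6. So r6c6=4.
Step 21. [r4c5∈{5}] r4c5 has the single candidate 5, so r4c5=5.
Step 22. [r3c4∈{3}] r3c4's peers cover all but 3. So r3c4=3.
Step 23. [r3c3∈{6}] r3c3's peers cover all but 6, so r3c3=6.
Step 24. [r5c2∈{2}] only 2 remains possible at r5c2. So r5c2=2.

Answer: 6 3 5 4 2 1 / 2 1 4 6 3 5 / 1 5 6 3 4 2 / 3 4 2 1 5 6 / 4 2 1 5 6 3 / 5 6 3 2 1 4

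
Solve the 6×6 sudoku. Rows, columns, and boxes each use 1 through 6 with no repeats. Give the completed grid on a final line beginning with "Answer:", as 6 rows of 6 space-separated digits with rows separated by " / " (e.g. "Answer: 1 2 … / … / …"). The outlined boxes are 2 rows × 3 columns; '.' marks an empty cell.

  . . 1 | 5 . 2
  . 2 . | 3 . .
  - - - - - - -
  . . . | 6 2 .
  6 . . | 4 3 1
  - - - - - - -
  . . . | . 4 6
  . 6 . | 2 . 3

Step 1. [r4c2∈{5}] nothing but 5 survives at r4c2. So r4c2=5.
Step 2. [r5c1∈{1,2,3,5}] 2 has one home in col 1: r5c1, so r5c1=2.
Step 3. [r5c3∈{3,5}] in row 5, 5 fits only at r5c3. So r5c3=5.
Step 4. [r6c3∈{4}] nothing but 4 survives at r6c3, so r6c3=4.
Step 5. [r6c1∈{1}] r6c1's peers cover all but 1, so r6c1=1.
Step 6. [r3c2∈{1,3,4}] across row 3, 1 lands solely at r3c2 ⇒ r3c2=1.
Step 7. [r1c2∈{3,4}] col 2 places 4 nowhere but r1c2 ⇒ r1c2=4.
Step 8. [r1c1∈{3}] only 3 remains possible at r1c1 ⇒ r1c1=3.
Step 9. [r2c3∈{6}] r2c3 is down to just 6, so r2c3=6.
Step 10. [r1c5∈{6}] r1c5 has the single candidate 6 ⇒ r1c5=6.
Step 11. [r5c4∈{1}] r5c4 is down to just 1 ⇒ r5c4=1.
Step 12. [r2c6∈{4}] r2c6 is down to just 4 ⇒ r2c6=4.
Step 13. [r2c5∈{1}] r2c5 is down to just 1 ⇒ r2c5=1.
Step 14. [r6c5∈{5}] r6c5 has the single candidate 5, so r6c5=5.
Step 15. [r5c2∈{3}] nothing but 3 survives at r5c2. So r5c2=3.
Step 16. [r3c3∈{3}] only 3 remains possible at r3c3, so r3c3=3.
Step 17. [r3c1∈{4}] nothing but 4 survives at r3c1. So r3c1=4.
Step 18. [r2c1∈{5}] r2c1's peers cover all but 5. So r2c1=5.
Step 19. [r4c3∈{2}] nothing but 2 survives at r4c3 ⇒ r4c3=2.
Step 20. [r3c6∈{5}] r3c6 has the single candidate 5. So r3c6=5.

Answer: 3 4 1 5 6 2 / 5 2 6 3 1 4 / 4 1 3 6 2 5 / 6 5 2 4 3 1 / 2 3 5 1 4 6 / 1 6 4 2 5 3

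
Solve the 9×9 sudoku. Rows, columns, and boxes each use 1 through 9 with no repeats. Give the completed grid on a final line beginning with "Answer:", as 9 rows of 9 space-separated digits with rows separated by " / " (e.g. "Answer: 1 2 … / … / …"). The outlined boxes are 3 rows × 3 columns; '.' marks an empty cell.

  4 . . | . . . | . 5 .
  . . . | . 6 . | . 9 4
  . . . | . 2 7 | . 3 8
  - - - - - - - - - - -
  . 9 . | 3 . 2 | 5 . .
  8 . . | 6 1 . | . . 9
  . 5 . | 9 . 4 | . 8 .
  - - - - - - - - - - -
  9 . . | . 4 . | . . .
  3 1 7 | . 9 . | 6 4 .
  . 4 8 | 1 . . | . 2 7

Step 1. [r3c7∈{1}] r3c7 is down to just 1 ⇒ r3c7=1.
Step 2. [r1c4∈{8}] r1c4 has the single candidate 8. So r1c4=8.
Step 3. [r9c5∈{3,5}] r9c5 is the only open cell in col 5 admitting 5. So r9c5=5.
Step 4. [r9c1∈{6}] r9c1 is down to just 6, so r9c1=6.
Step 5. [r7c2∈{2}] only 2 remains possible at r7c2. So r7c2=2.
Step 6. [r1c9∈{2,6}] across box 3, 6 lands solely at r1c9. So r1c9=6.
Step 7. [r6c9∈{1,2,3}] r6c9 is the only open cell in col 9 admitting 2 ⇒ r6c9=2.
Step 8. [r2c1∈{1,2,5,7}] across col 1, 2 lands solely at r2c1. So r2c1=2.
Step 9. [r7c9∈{1,3,5}] in col 9, 3 fits only at r7c9. So r7c9=3.
Step 10. [r2c7∈{7}] r2c7 is down to just 7 ⇒ r2c7=7.
Step 11. [r6c3∈{1,3,6}] across row 6, 6 lands solely at r6c3 ⇒ r6c3=6.
Step 12. [r1c5∈{3}] nothing but 3 survives at r1c5. So r1c5=3.
Step 13. [r2c4∈{5}] nothing but 5 survives at r2c4. So r2c4=5.
Step 14. [r6c1∈{1,7}] row 6 places 1 nowhere but r6c1 ⇒ r6c1=1.
Step 15. [r4c1∈{7}] only 7 remains possible at r4c1. So r4c1=7.
Step 16. [r5c2∈{3}] nothing but 3 survives at r5c2, so r5c2=3.
Step 17. [r2c6∈{1}] nothing but 1 survives at r2c6, so r2c6=1.
Step 18. [r3c3∈{5,9}] across row 3, 9 lands solely at r3c3. So r3c3=9.
Step 19. [r7c8∈{1}] r7c8 is down to just 1, so r7c8=1.
Step 20. [r7c7∈{8}] r7c7's peers cover all but 8 ⇒ r7c7=8.
Step 21. [r5c3∈{2,4}] r5c3 is the only open cell in row 5 admitting 2 ⇒ r5c3=2.
Step 22. [r9c6∈{3}] r9c6's peers cover all but 3. So r9c6=3.
Step 23. [r4c9∈{1}] r4c9's peers cover all but 1, so r4c9=1.
Step 24. [r7c3∈{5}] r7c3 is down to just 5, so r7c3=5.
Step 25. [r3c2∈{6}] r3c2 is down to just 6, so r3c2=6.
Step 26. [r6c5∈{7}] r6c5 is down to just 7 ⇒ r6c5=7.
Step 27. [r1c6∈{9}] r1c6's peers cover all but 9, so r1c6=9.
Step 28. [r2c3∈{3}] nothing but 3 survives at r2c3 ⇒ r2c3=3.
Step 29. [r9c7∈{9}] r9c7 has the single candidate 9, so r9c7=9.
Step 30. [r5c6∈{5}] r5c6's peers cover all but 5. So r5c6=5.
Step 31. [r1c7∈{2}] r1c7 is down to just 2. So r1c7=2.
Step 32. [r4c5∈{8}] r4c5 has the single candidate 8. So r4c5=8.
Step 33. [r1c3∈{1}] r1c3's peers cover all but 1 ⇒ r1c3=1.
Step 34. [r7c6∈{6}] r7c6's peers cover all but 6, so r7c6=6.
Step 35. [r6c7∈{3}] only 3 remains possible at r6c7. So r6c7=3.
Step 36. [r5c7∈{4}] nothing but 4 survives at r5c7, so r5c7=4.
Step 37. [r2c2∈{8}] r2c2 has the single candidate 8. So r2c2=8.
Step 38. [r4c3∈{4}] r4c3 is down to just 4. So r4c3=4.
Step 39. [r3c1∈{5}] only 5 remains possible at r3c1. So r3c1=5.
Step 40. [r5c8∈{7}] only 7 remains possible at r5c8. So r5c8=7.
Step 41. [r8c4∈{2}] r8c4 is down to just 2, so r8c4=2.
Step 42. [r4c8∈{6}] r4c8's peers cover all but 6. So r4c8=6.
Step 43. [r7c4∈{7}] r7c4 is down to just 7 ⇒ r7c4=7.
Step 44. [r8c9∈{5}] r8c9 is down to just 5, so r8c9=5.
Step 45. [r1c2∈{7}] r1c2's peers cover all but 7, so r1c2=7.
Step 46. [r3c4∈{4}] nothing but 4 survives at r3c4 ⇒ r3c4=4.
Step 47. [r8c6∈{8}] r8c6 is down to just 8 ⇒ r8c6=8.

Answer: 4 7 1 8 3 9 2 5 6 / 2 8 3 5 6 1 7 9 4 / 5 6 9 4 2 7 1 3 8 / 7 9 4 3 8 2 5 6 1 / 8 3 2 6 1 5 4 7 9 / 1 5 6 9 7 4 3 8 2 / 9 2 5 7 4 6 8 1 3 / 3 1 7 2 9 8 6 4 5 / 6 4 8 1 5 3 9 2 7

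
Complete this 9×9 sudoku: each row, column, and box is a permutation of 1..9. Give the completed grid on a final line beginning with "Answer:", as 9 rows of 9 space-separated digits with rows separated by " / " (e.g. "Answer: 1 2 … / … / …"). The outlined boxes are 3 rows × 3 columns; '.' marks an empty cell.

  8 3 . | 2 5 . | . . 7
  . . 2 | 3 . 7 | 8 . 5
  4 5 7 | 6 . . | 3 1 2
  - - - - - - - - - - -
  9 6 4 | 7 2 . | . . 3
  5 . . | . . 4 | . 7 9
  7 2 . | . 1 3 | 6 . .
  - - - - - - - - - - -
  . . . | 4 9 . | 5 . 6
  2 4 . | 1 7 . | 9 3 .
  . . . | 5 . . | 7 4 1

Step 1. [r6c3∈{8}] r6c3's peers cover all but 8 ⇒ r6c3=8.
Step 2. [r9c5∈{3,6,8}] col 5 places 3 nowhere but r9c5. So r9c5=3.
Step 3. [r9c1∈{6}] r9c1's peers cover all but 6 ⇒ r9c1=6.
Step 4. [r5c2∈{1}] r5c2 has the single candidate 1, so r5c2=1.
Step 5. [r4c8∈{5,8}] 8 has one home in box 6: r4c8, so r4c8=8.
Step 6. [r2c2∈{9}] r2c2 has the single candidate 9, so r2c2=9.
Step 7. [r1c3∈{1,6}] r1c3 is the only open cell in col 3 admitting 6. So r1c3=6.
Step 8. [r7c1∈{1,3}] in col 1, 3 fits only at r7c1 ⇒ r7c1=3.
Step 9. [r3c5∈{8}] only 8 remains possible at r3c5 ⇒ r3c5=8.
Step 10. [r9c2∈{8}] r9c2's peers cover all but 8. So r9c2=8.
Step 11. [r7c6∈{2,8}] 8 has one home in row 7: r7c6, so r7c6=8.
Step 12. [r1c8∈{9}] only 9 remains possible at r1c8. So r1c8=9.
Step 13. [r5c7∈{2}] nothing but 2 survives at r5c7, so r5c7=2.
Step 14. [r7c3∈{1}] r7c3's peers cover all but 1. So r7c3=1.
Step 15. [r9c3∈{9}] r9c3 has the single candidate 9 ⇒ r9c3=9.
Step 16. [r1c7∈{4}] nothing but 4 survives at r1c7, so r1c7=4.
Step 17. [r6c9∈{4}] nothing but 4 survives at r6c9, so r6c9=4.
Step 18. [r6c4∈{9}] r6c4's peers cover all but 9, so r6c4=9.
Step 19. [r4c7∈{1}] r4c7 has the single candidate 1 ⇒ r4c7=1.
Step 20. [r2c1∈{1}] only 1 remains possible at r2c1. So r2c1=1.
Step 21. [r5c3∈{3}] r5c3's peers cover all but 3. So r5c3=3.
Step 22. [r1c6∈{1}] only 1 remains possible at r1c6, so r1c6=1.
Step 23. [r2c8∈{6}] only 6 remains possible at r2c8, so r2c8=6.
Step 24. [r2c5∈{4}] r2c5 is down to just 4, so r2c5=4.
Step 25. [r6c8∈{5}] only 5 remains possible at r6c8, so r6c8=5.
Step 26. [r5c4∈{8}] only 8 remains possible at r5c4 ⇒ r5c4=8.
Step 27. [r4c6∈{5}] nothing but 5 survives at r4c6, so r4c6=5.
Step 28. [r9c6∈{2}] r9c6 is down to just 2. So r9c6=2.
Step 29. [r7c2∈{7}] r7c2 has the single candidate 7, so r7c2=7.
Step 30. [r8c9∈{8}] r8c9 has the single candidate 8, so r8c9=8.
Step 31. [r7c8∈{2}] r7c8 is down to just 2. So r7c8=2.
Step 32. [r5c5∈{6}] r5c5 has the single candidate 6 ⇒ r5c5=6.
Step 33. [r3c6∈{9}] only 9 remains possible at r3c6. So r3c6=9.
Step 34. [r8c6∈{6}] r8c6 has the single candidate 6. So r8c6=6.
Step 35. [r8c3∈{5}] r8c3 has the single candidate 5, so r8c3=5.

Answer: 8 3 6 2 5 1 4 9 7 / 1 9 2 3 4 7 8 6 5 / 4 5 7 6 8 9 3 1 2 / 9 6 4 7 2 5 1 8 3 / 5 1 3 8 6 4 2 7 9 / 7 2 8 9 1 3 6 5 4 / 3 7 1 4 9 8 5 2 6 / 2 4 5 1 7 6 9 3 8 / 6 8 9 5 3 2 7 4 1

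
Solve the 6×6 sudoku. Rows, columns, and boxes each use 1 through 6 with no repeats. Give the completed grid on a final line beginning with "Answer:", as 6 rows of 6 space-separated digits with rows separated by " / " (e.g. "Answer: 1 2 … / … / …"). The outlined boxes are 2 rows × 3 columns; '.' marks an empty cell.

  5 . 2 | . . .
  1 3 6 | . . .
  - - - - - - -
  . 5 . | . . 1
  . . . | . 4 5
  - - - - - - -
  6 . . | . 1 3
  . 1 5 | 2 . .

Step 1. [r5c3∈{4}] nothing but 4 survives at r5c3, so r5c3=4.
Step 2. [r3c3∈{3}] only 3 remains possible at r3c3. So r3c3=3.
Step 3. [r6c6∈{4,6}] 4 has one home in row 6: r6c6 ⇒ r6c6=4.
Step 4. [r3c5∈{2,6}] r3c5 is the only open cell in box 4 admitting 2 ⇒ r3c5=2.
Step 5. [r1c4∈{1,3,4,6}] 1 has one home in row 1: r1c4, so r1c4=1.
Step 6. [r4c2∈{2,6}] r4c2 is the only open cell in col 2 admitting 6 ⇒ r4c2=6.
Step 7. [r2c5∈{5}] r2c5 is down to just 5 ⇒ r2c5=5.
Step 8. [r1c5∈{3,6}] in row 1, 3 fits only at r1c5. So r1c5=3.
Step 9. [r2c4∈{4}] r2c4's peers cover all but 4. So r2c4=4.
Step 10. [r2c6∈{2}] only 2 remains possible at r2c6. So r2c6=2.
Step 11. [r6c1∈{3}] only 3 remains possible at r6c1, so r6c1=3.
Step 12. [r4c3∈{1}] only 1 remains possible at r4c3. So r4c3=1.
Step 13. [r3c1∈{4}] r3c1's peers cover all but 4. So r3c1=4.
Step 14. [r1c6∈{6}] nothing but 6 survives at r1c6. So r1c6=6.
Step 15. [r4c1∈{2}] only 2 remains possible at r4c1. So r4c1=2.
Step 16. [r5c4∈{5}] r5c4's peers cover all but 5. So r5c4=5.
Step 17. [r3c4∈{6}] r3c4 has the single candidate 6 ⇒ r3c4=6.
Step 18. [r5c2∈{2}] r5c2's peers cover all but 2, so r5c2=2.
Step 19. [r1c2∈{4}] r1c2 is down to just 4 ⇒ r1c2=4.
Step 20. [r4c4∈{3}] r4c4 is down to just 3. So r4c4=3.
Step 21. [r6c5∈{6}] only 6 remains possible at r6c5, so r6c5=6.

Answer: 5 4 2 1 3 6 / 1 3 6 4 5 2 / 4 5 3 6 2 1 / 2 6 1 3 4 5 / 6 2 4 5 1 3 / 3 1 5 2 6 4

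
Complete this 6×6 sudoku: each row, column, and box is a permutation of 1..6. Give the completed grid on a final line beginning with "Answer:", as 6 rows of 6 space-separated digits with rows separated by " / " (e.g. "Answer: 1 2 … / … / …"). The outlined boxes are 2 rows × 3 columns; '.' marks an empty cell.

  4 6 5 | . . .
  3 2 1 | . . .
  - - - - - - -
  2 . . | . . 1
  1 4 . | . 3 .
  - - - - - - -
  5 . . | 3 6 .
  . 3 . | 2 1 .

Step 1. [r4c3∈{6}] r4c3 is down to just 6 ⇒ r4c3=6.
Step 2. [r4c4∈{5}] r4c4 is down to just 5. So r4c4=5.
Step 3. [r2c6∈{4,5,6}] r2c6 is the only open cell in col 6 admitting 6. So r2c6=6.
Step 4. [r3c5∈{4}] only 4 remains possible at r3c5, so r3c5=4.
Step 5. [r6c3∈{4}] only 4 remains possible at r6c3. So r6c3=4.
Step 6. [r4c6∈{2}] only 2 remains possible at r4c6 ⇒ r4c6=2.
Step 7. [r5c3∈{2}] r5c3 has the single candidate 2, so r5c3=2.
Step 8. [r1c4∈{1}] r1c4 is down to just 1 ⇒ r1c4=1.
Step 9. [r1c6∈{3}] r1c6 has the single candidate 3, so r1c6=3.
Step 10. [r5c2∈{1}] r5c2 is down to just 1. So r5c2=1.
Step 11. [r3c4∈{6}] nothing but 6 survives at r3c4 ⇒ r3c4=6.
Step 12. [r3c3∈{3}] r3c3 is down to just 3, so r3c3=3.
Step 13. [r2c5∈{5}] r2c5 is down to just 5. So r2c5=5.
Step 14. [r6c1∈{6}] r6c1's peers cover all but 6. So r6c1=6.
Step 15. [r6c6∈{5}] r6c6's peers cover all but 5. So r6c6=5.
Step 16. [r5c6∈{4}] r5c6 has the single candidate 4, so r5c6=4.
Step 17. [r2c4∈{4}] r2c4 is down to just 4, so r2c4=4.
Step 18. [r3c2∈{5}] nothing but 5 survives at r3c2 ⇒ r3c2=5.
Step 19. [r1c5∈{2}] r1c5 has the single candidate 2 ⇒ r1c5=2.

Answer: 4 6 5 1 2 3 / 3 2 1 4 5 6 / 2 5 3 6 4 1 / 1 4 6 5 3 2 / 5 1 2 3 6 4 / 6 3 4 2 1 5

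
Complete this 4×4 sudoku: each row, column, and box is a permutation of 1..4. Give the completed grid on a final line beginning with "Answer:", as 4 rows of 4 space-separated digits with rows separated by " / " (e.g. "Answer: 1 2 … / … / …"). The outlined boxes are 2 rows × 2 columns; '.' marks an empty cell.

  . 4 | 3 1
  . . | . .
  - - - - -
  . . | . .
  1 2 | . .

Step 1. [r4c3∈{4}] nothing but 4 survives at r4c3. So r4c3=4.
Step 2. [r3c2∈{3}] r3c2's peers cover all but 3, so r3c2=3.
Step 3. [r2c3∈{2}] only 2 remains possible at r2c3 ⇒ r2c3=2.
Step 4. [r3c4∈{2}] r3c4 has the single candidate 2 ⇒ r3c4=2.
Step 5. [r2c1∈{3}] r2c1 has the single candidate 3 ⇒ r2c1=3.
Step 6. [r3c3∈{1}] r3c3 has the single candidate 1 ⇒ r3c3=1.
Step 7. [r3c1∈{4}] r3c1's peers cover all but 4 ⇒ r3c1=4.
Step 8. [r2c4∈{4}] r2c4's peers cover all but 4 ⇒ r2c4=4.
Step 9. [r2c2∈{1}] nothing but 1 survives at r2c2 ⇒ r2c2=1.
Step 10. [r1c1∈{2}] r1c1 has the single candidate 2. So r1c1=2.
Step 11. [r4c4∈{3}] r4c4 is down to just 3 ⇒ r4c4=3.

Answer: 2 4 3 1 / 3 1 2 4 / 4 3 1 2 / 1 2 4 3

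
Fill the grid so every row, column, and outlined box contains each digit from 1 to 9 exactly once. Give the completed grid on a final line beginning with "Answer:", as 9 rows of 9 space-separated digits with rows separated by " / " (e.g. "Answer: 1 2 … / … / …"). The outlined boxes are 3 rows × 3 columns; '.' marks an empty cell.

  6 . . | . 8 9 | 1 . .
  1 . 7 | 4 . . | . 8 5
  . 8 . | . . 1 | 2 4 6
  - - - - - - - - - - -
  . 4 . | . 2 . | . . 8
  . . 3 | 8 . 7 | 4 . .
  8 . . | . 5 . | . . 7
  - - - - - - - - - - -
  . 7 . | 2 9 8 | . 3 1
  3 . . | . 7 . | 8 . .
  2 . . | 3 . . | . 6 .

Step 1. [r7c3∈{4,5,6}] in row 7, 6 fits only at r7c3. So r7c3=6.
Step 2. [r9c5∈{1,4}] 4 has one home in col 5: r9c5. So r9c5=4.
Step 3. [r9c9∈{9}] r9c9 is down to just 9. So r9c9=9.
Step 4. [r8c4∈{1,5,6}] across box 8, 1 lands solely at r8c4, so r8c4=1.
Step 5. [r7c7∈{5}] nothing but 5 survives at r7c7, so r7c7=5.
Step 6. [r8c6∈{5,6}] r8c6 is the only open cell in row 8 admitting 6, so r8c6=6.
Step 7. [r2c7∈{3,9}] 9 has one home in box 3: r2c7, so r2c7=9.
Step 8. [r5c9∈{2}] r5c9 has the single candidate 2, so r5c9=2.
Step 9. [r4c6∈{3}] r4c6's peers cover all but 3, so r4c6=3.
Step 10. [r1c3∈{2,4,5}] across row 1, 4 lands solely at r1c3, so r1c3=4.
Step 11. [r1c2∈{2,3,5}] row 1 places 2 nowhere but r1c2 ⇒ r1c2=2.
Step 12. [r5c5∈{1,6}] across col 5, 1 lands solely at r5c5. So r5c5=1.
Step 13. [r5c2∈{5,6,9}] 6 has one home in row 5: r5c2, so r5c2=6.
Step 14. [r6c3∈{1,2,9}] 2 has one home in row 6: r6c3. So r6c3=2.
Step 15. [r1c4∈{5,7}] row 1 places 5 nowhere but r1c4. So r1c4=5.
Step 16. [r4c1∈{5,7,9}] 7 has one home in row 4: r4c1 ⇒ r4c1=7.
Step 17. [r9c6∈{5}] only 5 remains possible at r9c6 ⇒ r9c6=5.
Step 18. [r8c2∈{5,9}] r8c2 is the only open cell in col 2 admitting 5 ⇒ r8c2=5.
Step 19. [r6c2∈{1,9}] r6c2 is the only open cell in col 2 admitting 9, so r6c2=9.
Step 20. [r5c1∈{5}] nothing but 5 survives at r5c1. So r5c1=5.
Step 21. [r4c8∈{1,5,9}] in row 4, 5 fits only at r4c8 ⇒ r4c8=5.
Step 22. [r4c7∈{6}] only 6 remains possible at r4c7 ⇒ r4c7=6.
Step 23. [r3c5∈{3}] r3c5's peers cover all but 3 ⇒ r3c5=3.
Step 24. [r9c3∈{1,8}] across row 9, 8 lands solely at r9c3. So r9c3=8.
Step 25. [r3c1∈{9}] r3c1 has the single candidate 9. So r3c1=9.
Step 26. [r7c1∈{4}] nothing but 4 survives at r7c1, so r7c1=4.
Step 27. [r1c9∈{3}] only 3 remains possible at r1c9 ⇒ r1c9=3.
Step 28. [r8c3∈{9}] r8c3 has the single candidate 9. So r8c3=9.
Step 29. [r8c9∈{4}] r8c9 has the single candidate 4. So r8c9=4.
Step 30. [r3c3∈{5}] nothing but 5 survives at r3c3 ⇒ r3c3=5.
Step 31. [r2c6∈{2}] r2c6 has the single candidate 2. So r2c6=2.
Step 32. [r2c2∈{3}] only 3 remains possible at r2c2. So r2c2=3.
Step 33. [r9c7∈{7}] only 7 remains possible at r9c7, so r9c7=7.
Step 34. [r1c8∈{7}] r1c8 is down to just 7 ⇒ r1c8=7.
Step 35. [r4c3∈{1}] only 1 remains possible at r4c3 ⇒ r4c3=1.
Step 36. [r6c4∈{6}] only 6 remains possible at r6c4 ⇒ r6c4=6.
Step 37. [r5c8∈{9}] r5c8 has the single candidate 9, so r5c8=9.
Step 38. [r8c8∈{2}] r8c8 has the single candidate 2, so r8c8=2.
Step 39. [r3c4∈{7}] r3c4 is down to just 7. So r3c4=7.
Step 40. [r2c5∈{6}] nothing but 6 survives at r2c5, so r2c5=6.
Step 41. [r6c7∈{3}] r6c7 is down to just 3 ⇒ r6c7=3.
Step 42. [r6c8∈{1}] only 1 remains possible at r6c8, so r6c8=1.
Step 43. [r6c6∈{4}] r6c6 is down to just 4. So r6c6=4.
Step 44. [r9c2∈{1}] r9c2 is down to just 1 ⇒ r9c2=1.
Step 45. [r4c4∈{9}] nothing but 9 survives at r4c4 ⇒ r4c4=9.

Answer: 6 2 4 5 8 9 1 7 3 / 1 3 7 4 6 2 9 8 5 / 9 8 5 7 3 1 2 4 6 / 7 4 1 9 2 3 6 5 8 / 5 6 3 8 1 7 4 9 2 / 8 9 2 6 5 4 3 1 7 / 4 7 6 2 9 8 5 3 1 / 3 5 9 1 7 6 8 2 4 / 2 1 8 3 4 5 7 6 9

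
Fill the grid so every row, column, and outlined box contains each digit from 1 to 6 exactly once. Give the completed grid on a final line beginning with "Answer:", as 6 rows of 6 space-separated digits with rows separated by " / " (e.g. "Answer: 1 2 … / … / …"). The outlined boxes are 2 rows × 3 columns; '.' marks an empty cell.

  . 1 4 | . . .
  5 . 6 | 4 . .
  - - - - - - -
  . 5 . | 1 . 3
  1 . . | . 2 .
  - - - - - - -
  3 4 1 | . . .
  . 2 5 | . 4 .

Step 1. [r3c5∈{6}] only 6 remains possible at r3c5. So r3c5=6.
Step 2. [r2c6∈{1,2}] r2c6 is the only open cell in row 2 admitting 2 ⇒ r2c6=2.
Step 3. [r5c5∈{5}] r5c5 has the single candidate 5, so r5c5=5.
Step 4. [r5c6∈{6}] only 6 remains possible at r5c6, so r5c6=6.
Step 5. [r1c5∈{3}] r1c5 is down to just 3, so r1c5=3.
Step 6. [r4c4∈{5}] nothing but 5 survives at r4c4. So r4c4=5.
Step 7. [r3c3∈{2}] only 2 remains possible at r3c3, so r3c3=2.
Step 8. [r2c2∈{3}] r2c2 has the single candidate 3 ⇒ r2c2=3.
Step 9. [r2c5∈{1}] nothing but 1 survives at r2c5. So r2c5=1.
Step 10. [r5c4∈{2}] r5c4's peers cover all but 2. So r5c4=2.
Step 11. [r1c4∈{6}] r1c4 has the single candidate 6. So r1c4=6.
Step 12. [r1c1∈{2}] nothing but 2 survives at r1c1 ⇒ r1c1=2.
Step 13. [r4c6∈{4}] only 4 remains possible at r4c6. So r4c6=4.
Step 14. [r6c1∈{6}] r6c1 has the single candidate 6. So r6c1=6.
Step 15. [r1c6∈{5}] nothing but 5 survives at r1c6, so r1c6=5.
Step 16. [r4c3∈{3}] r4c3 is down to just 3 ⇒ r4c3=3.
Step 17. [r6c4∈{3}] only 3 remains possible at r6c4. So r6c4=3.
Step 18. [r6c6∈{1}] nothing but 1 survives at r6c6, so r6c6=1.
Step 19. [r4c2∈{6}] nothing but 6 survives at r4c2. So r4c2=6.
Step 20. [r3c1∈{4}] r3c1 has the single candidate 4, so r3c1=4.

Answer: 2 1 4 6 3 5 / 5 3 6 4 1 2 / 4 5 2 1 6 3 / 1 6 3 5 2 4 / 3 4 1 2 5 6 / 6 2 5 3 4 1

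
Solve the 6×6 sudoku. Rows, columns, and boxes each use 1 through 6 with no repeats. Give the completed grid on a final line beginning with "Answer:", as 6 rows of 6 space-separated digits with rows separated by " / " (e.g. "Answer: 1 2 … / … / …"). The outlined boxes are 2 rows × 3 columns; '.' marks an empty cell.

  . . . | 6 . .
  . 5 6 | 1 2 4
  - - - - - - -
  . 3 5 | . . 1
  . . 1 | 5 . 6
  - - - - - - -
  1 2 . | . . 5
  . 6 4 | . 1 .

Step 1. [r3c5∈{4}] only 4 remains possible at r3c5, so r3c5=4.
Step 2. [r5c3∈{3}] nothing but 3 survives at r5c3. So r5c3=3.
Step 3. [r1c6∈{3}] r1c6 has the single candidate 3. So r1c6=3.
Step 4. [r4c1∈{2,4}] r4c1 is the only open cell in row 4 admitting 2. So r4c1=2.
Step 5. [r4c2∈{4}] r4c2's peers cover all but 4, so r4c2=4.
Step 6. [r3c4∈{2}] r3c4's peers cover all but 2 ⇒ r3c4=2.
Step 7. [r3c1∈{6}] r3c1 is down to just 6, so r3c1=6.
Step 8. [r1c5∈{5}] r1c5's peers cover all but 5. So r1c5=5.
Step 9. [r4c5∈{3}] nothing but 3 survives at r4c5. So r4c5=3.
Step 10. [r6c1∈{5}] nothing but 5 survives at r6c1 ⇒ r6c1=5.
Step 11. [r1c1∈{4}] r1c1's peers cover all but 4. So r1c1=4.
Step 12. [r5c5∈{6}] nothing but 6 survives at r5c5, so r5c5=6.
Step 13. [r6c4∈{3}] nothing but 3 survives at r6c4. So r6c4=3.
Step 14. [r1c2∈{1}] r1c2 has the single candidate 1, so r1c2=1.
Step 15. [r6c6∈{2}] r6c6's peers cover all but 2, so r6c6=2.
Step 16. [r5c4∈{4}] nothing but 4 survives at r5c4, so r5c4=4.
Step 17. [r1c3∈{2}] only 2 remains possible at r1c3 ⇒ r1c3=2.
Step 18. [r2c1∈{3}] r2c1 has the single candidate 3, so r2c1=3.

Answer: 4 1 2 6 5 3 / 3 5 6 1 2 4 / 6 3 5 2 4 1 / 2 4 1 5 3 6 / 1 2 3 4 6 5 / 5 6 4 3 1 2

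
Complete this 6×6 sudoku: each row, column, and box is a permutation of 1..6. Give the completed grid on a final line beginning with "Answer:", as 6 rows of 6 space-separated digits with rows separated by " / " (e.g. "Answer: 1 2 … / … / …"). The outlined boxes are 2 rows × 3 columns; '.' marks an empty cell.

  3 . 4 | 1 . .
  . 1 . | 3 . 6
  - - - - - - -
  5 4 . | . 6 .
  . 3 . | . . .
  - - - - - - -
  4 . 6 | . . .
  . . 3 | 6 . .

Step 1. [r3c4∈{2}] only 2 remains possible at r3c4. So r3c4=2.
Step 2. [r5c4∈{5}] only 5 remains possible at r5c4 ⇒ r5c4=5.
Step 3. [r2c1∈{2}] r2c1 is down to just 2. So r2c1=2.
Step 4. [r2c5∈{4,5}] row 2 places 4 nowhere but r2c5. So r2c5=4.
Step 5. [r6c1∈{1}] only 1 remains possible at r6c1, so r6c1=1.
Step 6. [r6c5∈{2}] r6c5 has the single candidate 2 ⇒ r6c5=2.
Step 7. [r1c5∈{5}] r1c5 is down to just 5. So r1c5=5.
Step 8. [r4c5∈{1}] only 1 remains possible at r4c5, so r4c5=1.
Step 9. [r4c6∈{4,5}] across row 4, 5 lands solely at r4c6, so r4c6=5.
Step 10. [r3c6∈{3}] r3c6 is down to just 3, so r3c6=3.
Step 11. [r6c2∈{5}] only 5 remains possible at r6c2. So r6c2=5.
Step 12. [r5c6∈{1}] r5c6 is down to just 1, so r5c6=1.
Step 13. [r4c3∈{2}] r4c3's peers cover all but 2 ⇒ r4c3=2.
Step 14. [r3c3∈{1}] r3c3 has the single candidate 1 ⇒ r3c3=1.
Step 15. [r1c2∈{6}] r1c2 is down to just 6 ⇒ r1c2=6.
Step 16. [r5c5∈{3}] r5c5 has the single candidate 3 ⇒ r5c5=3.
Step 17. [r4c1∈{6}] r4c1 is down to just 6 ⇒ r4c1=6.
Step 18. [r6c6∈{4}] nothing but 4 survives at r6c6 ⇒ r6c6=4.
Step 19. [r2c3∈{5}] only 5 remains possible at r2c3, so r2c3=5.
Step 20. [r1c6∈{2}] r1c6 is down to just 2 ⇒ r1c6=2.
Step 21. [r5c2∈{2}] r5c2's peers cover all but 2, so r5c2=2.
Step 22. [r4c4∈{4}] r4c4's peers cover all but 4, so r4c4=4.

Answer: 3 6 4 1 5 2 / 2 1 5 3 4 6 / 5 4 1 2 6 3 / 6 3 2 4 1 5 / 4 2 6 5 3 1 / 1 5 3 6 2 4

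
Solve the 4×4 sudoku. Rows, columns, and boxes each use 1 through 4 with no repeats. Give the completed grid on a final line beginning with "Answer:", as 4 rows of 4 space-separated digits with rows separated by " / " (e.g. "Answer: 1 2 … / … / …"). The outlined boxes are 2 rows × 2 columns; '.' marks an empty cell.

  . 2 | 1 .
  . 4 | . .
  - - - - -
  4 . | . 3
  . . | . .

Step 1. [r4c1∈{1,2,3}] in col 1, 2 fits only at r4c1 ⇒ r4c1=2.
Step 2. [r4c4∈{1,4}] 1 has one home in col 4: r4c4. So r4c4=1.
Step 3. [r2c3∈{2,3}] r2c3 is the only open cell in col 3 admitting 3 ⇒ r2c3=3.
Step 4. [r3c2∈{1}] nothing but 1 survives at r3c2 ⇒ r3c2=1.
Step 5. [r2c4∈{2}] nothing but 2 survives at r2c4, so r2c4=2.
Step 6. [r4c2∈{3}] r4c2's peers cover all but 3, so r4c2=3.
Step 7. [r1c4∈{4}] r1c4 has the single candidate 4, so r1c4=4.
Step 8. [r2c1∈{1}] nothing but 1 survives at r2c1 ⇒ r2c1=1.
Step 9. [r4c3∈{4}] r4c3 has the single candidate 4, so r4c3=4.
Step 10. [r1c1∈{3}] r1c1 is down to just 3, so r1c1=3.
Step 11. [r3c3∈{2}] r3c3 has the single candidate 2. So r3c3=2.

Answer: 3 2 1 4 / 1 4 3 2 / 4 1 2 3 / 2 3 4 1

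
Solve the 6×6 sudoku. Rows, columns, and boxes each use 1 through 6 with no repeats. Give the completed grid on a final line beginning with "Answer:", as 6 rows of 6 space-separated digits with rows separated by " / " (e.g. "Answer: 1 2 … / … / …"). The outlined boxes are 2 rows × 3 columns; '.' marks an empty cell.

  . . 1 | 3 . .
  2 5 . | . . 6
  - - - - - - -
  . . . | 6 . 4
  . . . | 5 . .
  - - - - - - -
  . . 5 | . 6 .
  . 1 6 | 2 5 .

Step 1. [r6c1∈{3,4}] in row 6, 4 fits only at r6c1, so r6c1=4.
Step 2. [r5c1∈{3}] nothing but 3 survives at r5c1, so r5c1=3.
Step 3. [r2c3∈{3,4}] in row 2, 3 fits only at r2c3. So r2c3=3.
Step 4. [r3c3∈{2}] r3c3 is down to just 2, so r3c3=2.
Step 5. [r1c2∈{4,6}] r1c2 is the only open cell in box 1 admitting 4. So r1c2=4.
Step 6. [r5c6∈{1}] r5c6's peers cover all but 1 ⇒ r5c6=1.
Step 7. [r1c5∈{2}] r1c5 is down to just 2, so r1c5=2.
Step 8. [r2c4∈{1,4}] in col 4, 1 fits only at r2c4 ⇒ r2c4=1.
Step 9. [r3c2∈{3}] r3c2 has the single candidate 3, so r3c2=3.
Step 10. [r4c5∈{1,3}] r4c5 is the only open cell in col 5 admitting 3, so r4c5=3.
Step 11. [r4c1∈{1,6}] across row 4, 1 lands solely at r4c1. So r4c1=1.
Step 12. [r4c6∈{2}] r4c6 has the single candidate 2, so r4c6=2.
Step 13. [r5c2∈{2}] only 2 remains possible at r5c2, so r5c2=2.
Step 14. [r6c6∈{3}] r6c6 is down to just 3 ⇒ r6c6=3.
Step 15. [r4c2∈{6}] only 6 remains possible at r4c2 ⇒ r4c2=6.
Step 16. [r4c3∈{4}] only 4 remains possible at r4c3 ⇒ r4c3=4.
Step 17. [r5c4∈{4}] only 4 remains possible at r5c4 ⇒ r5c4=4.
Step 18. [r3c1∈{5}] only 5 remains possible at r3c1, so r3c1=5.
Step 19. [r3c5∈{1}] r3c5's peers cover all but 1, so r3c5=1.
Step 20. [r2c5∈{4}] r2c5's peers cover all but 4, so r2c5=4.
Step 21. [r1c1∈{6}] r1c1's peers cover all but 6, so r1c1=6.
Step 22. [r1c6∈{5}] r1c6 has the single candidate 5. So r1c6=5.

Answer: 6 4 1 3 2 5 / 2 5 3 1 4 6 / 5 3 2 6 1 4 / 1 6 4 5 3 2 / 3 2 5 4 6 1 / 4 1 6 2 5 3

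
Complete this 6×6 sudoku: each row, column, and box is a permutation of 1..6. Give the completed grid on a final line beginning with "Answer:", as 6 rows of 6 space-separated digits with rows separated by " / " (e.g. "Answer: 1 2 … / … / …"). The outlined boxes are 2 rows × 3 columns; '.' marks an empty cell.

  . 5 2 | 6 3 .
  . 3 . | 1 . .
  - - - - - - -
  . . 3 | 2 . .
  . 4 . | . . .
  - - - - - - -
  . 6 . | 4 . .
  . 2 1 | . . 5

Step 1. [r4c4∈{3,5}] across col 4, 5 lands solely at r4c4 ⇒ r4c4=5.
Step 2. [r2c3∈{4,6}] r2c3 is the only open cell in col 3 admitting 4 ⇒ r2c3=4.
Step 3. [r4c3∈{6}] r4c3 is down to just 6 ⇒ r4c3=6.
Step 4. [r4c5∈{1}] nothing but 1 survives at r4c5 ⇒ r4c5=1.
Step 5. [r5c5∈{2}] only 2 remains possible at r5c5, so r5c5=2.
Step 6. [r3c6∈{4,6}] col 6 places 6 nowhere but r3c6, so r3c6=6.
Step 7. [r3c1∈{1,5}] r3c1 is the only open cell in row 3 admitting 5 ⇒ r3c1=5.
Step 8. [r6c4∈{3}] r6c4's peers cover all but 3. So r6c4=3.
Step 9. [r3c5∈{4}] r3c5's peers cover all but 4. So r3c5=4.
Step 10. [r5c6∈{1}] r5c6 is down to just 1 ⇒ r5c6=1.
Step 11. [r1c6∈{4}] r1c6 has the single candidate 4 ⇒ r1c6=4.
Step 12. [r1c1∈{1}] r1c1's peers cover all but 1. So r1c1=1.
Step 13. [r4c1∈{2}] r4c1 is down to just 2. So r4c1=2.
Step 14. [r6c1∈{4}] nothing but 4 survives at r6c1. So r6c1=4.
Step 15. [r4c6∈{3}] only 3 remains possible at r4c6, so r4c6=3.
Step 16. [r2c6∈{2}] r2c6 is down to just 2. So r2c6=2.
Step 17. [r2c1∈{6}] only 6 remains possible at r2c1, so r2c1=6.
Step 18. [r2c5∈{5}] nothing but 5 survives at r2c5, so r2c5=5.
Step 19. [r6c5∈{6}] r6c5 has the single candidate 6, so r6c5=6.
Step 20. [r5c1∈{3}] r5c1 has the single candidate 3 ⇒ r5c1=3.
Step 21. [r3c2∈{1}] only 1 remains possible at r3c2, so r3c2=1.
Step 22. [r5c3∈{5}] r5c3's peers cover all but 5, so r5c3=5.

Answer: 1 5 2 6 3 4 / 6 3 4 1 5 2 / 5 1 3 2 4 6 / 2 4 6 5 1 3 / 3 6 5 4 2 1 / 4 2 1 3 6 5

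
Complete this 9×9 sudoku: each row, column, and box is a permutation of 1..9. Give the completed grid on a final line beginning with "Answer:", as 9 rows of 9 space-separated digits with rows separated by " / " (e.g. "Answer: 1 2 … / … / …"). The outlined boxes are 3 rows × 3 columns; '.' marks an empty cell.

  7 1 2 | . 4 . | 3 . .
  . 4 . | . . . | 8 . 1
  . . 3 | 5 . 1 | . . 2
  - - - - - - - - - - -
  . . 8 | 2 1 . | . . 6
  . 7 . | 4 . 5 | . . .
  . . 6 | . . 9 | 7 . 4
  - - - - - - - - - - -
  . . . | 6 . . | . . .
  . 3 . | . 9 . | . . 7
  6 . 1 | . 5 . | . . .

Step 1. [r5c3∈{9}] r5c3's peers cover all but 9. So r5c3=9.
Step 2. [r4c2∈{5}] r4c2 has the single candidate 5, so r4c2=5.
Step 3. [r6c8∈{1,2,3,5,8}] across row 6, 5 lands solely at r6c8, so r6c8=5.
Step 4. [r3c2∈{6,8,9}] col 2 places 6 nowhere but r3c2, so r3c2=6.
Step 5. [r8c7∈{1,2,4,5,6}] 6 has one home in col 7: r8c7. So r8c7=6.
Step 6. [r7c7∈{1,2,4,5,9}] col 7 places 5 nowhere but r7c7. So r7c7=5.
Step 7. [r7c8∈{1,2,3,4,8,9}] r7c8 is the only open cell in row 7 admitting 1 ⇒ r7c8=1.
Step 8. [r6c2∈{2}] nothing but 2 survives at r6c2. So r6c2=2.
Step 9. [r3c1∈{8,9}] in box 1, 8 fits only at r3c1. So r3c1=8.
Step 10. [r3c5∈{7}] nothing but 7 survives at r3c5, so r3c5=7.
Step 11. [r9c4∈{3,7,8}] col 4 places 7 nowhere but r9c4 ⇒ r9c4=7.
Step 12. [r2c1∈{5,9}] box 1 places 9 nowhere but r2c1. So r2c1=9.
Step 13. [r4c1∈{3,4}] row 4 places 4 nowhere but r4c1 ⇒ r4c1=4.
Step 14. [r4c7∈{9}] nothing but 9 survives at r4c7, so r4c7=9.
Step 15. [r4c8∈{3}] r4c8's peers cover all but 3 ⇒ r4c8=3.
Step 16. [r3c8∈{4,9}] r3c8 is the only open cell in row 3 admitting 9. So r3c8=9.
Step 17. [r5c9∈{8}] only 8 remains possible at r5c9 ⇒ r5c9=8.
Step 18. [r5c8∈{2}] nothing but 2 survives at r5c8, so r5c8=2.
Step 19. [r2c4∈{3}] r2c4 has the single candidate 3, so r2c4=3.
Step 20. [r7c1∈{2}] r7c1 is down to just 2. So r7c1=2.
Step 21. [r8c6∈{2,4,8}] across row 8, 2 lands solely at r8c6, so r8c6=2.
Step 22. [r6c4∈{8}] r6c4 is down to just 8 ⇒ r6c4=8.
Step 23. [r7c5∈{3,8}] 8 has one home in col 5: r7c5, so r7c5=8.
Step 24. [r2c6∈{6}] nothing but 6 survives at r2c6, so r2c6=6.
Step 25. [r7c2∈{9}] only 9 remains possible at r7c2. So r7c2=9.
Step 26. [r6c1∈{1,3}] r6c1 is the only open cell in row 6 admitting 1 ⇒ r6c1=1.
Step 27. [r7c9∈{3}] nothing but 3 survives at r7c9. So r7c9=3.
Step 28. [r7c6∈{4}] r7c6's peers cover all but 4. So r7c6=4.
Step 29. [r8c8∈{4,8}] in row 8, 8 fits only at r8c8. So r8c8=8.
Step 30. [r6c5∈{3}] r6c5 has the single candidate 3 ⇒ r6c5=3.
Step 31. [r9c8∈{4}] r9c8 has the single candidate 4, so r9c8=4.
Step 32. [r8c1∈{5}] r8c1 has the single candidate 5. So r8c1=5.
Step 33. [r1c8∈{6}] r1c8 has the single candidate 6, so r1c8=6.
Step 34. [r5c5∈{6}] nothing but 6 survives at r5c5. So r5c5=6.
Step 35. [r9c6∈{3}] nothing but 3 survives at r9c6. So r9c6=3.
Step 36. [r1c6∈{8}] only 8 remains possible at r1c6 ⇒ r1c6=8.
Step 37. [r4c6∈{7}] nothing but 7 survives at r4c6 ⇒ r4c6=7.
Step 38. [r9c9∈{9}] r9c9 is down to just 9, so r9c9=9.
Step 39. [r9c2∈{8}] nothing but 8 survives at r9c2. So r9c2=8.
Step 40. [r5c1∈{3}] nothing but 3 survives at r5c1 ⇒ r5c1=3.
Step 41. [r2c8∈{7}] only 7 remains possible at r2c8. So r2c8=7.
Step 42. [r8c3∈{4}] r8c3's peers cover all but 4 ⇒ r8c3=4.
Step 43. [r1c9∈{5}] only 5 remains possible at r1c9 ⇒ r1c9=5.
Step 44. [r9c7∈{2}] r9c7 is down to just 2. So r9c7=2.
Step 45. [r1c4∈{9}] nothing but 9 survives at r1c4 ⇒ r1c4=9.
Step 46. [r8c4∈{1}] r8c4 is down to just 1. So r8c4=1.
Step 47. [r5c7∈{1}] only 1 remains possible at r5c7, so r5c7=1.
Step 48. [r7c3∈{7}] r7c3 is down to just 7. So r7c3=7.
Step 49. [r2c3∈{5}] only 5 remains possible at r2c3 ⇒ r2c3=5.
Step 50. [r2c5∈{2}] r2c5's peers cover all but 2. So r2c5=2.
Step 51. [r3c7∈{4}] r3c7's peers cover all but 4 ⇒ r3c7=4.

Answer: 7 1 2 9 4 8 3 6 5 / 9 4 5 3 2 6 8 7 1 / 8 6 3 5 7 1 4 9 2 / 4 5 8 2 1 7 9 3 6 / 3 7 9 4 6 5 1 2 8 / 1 2 6 8 3 9 7 5 4 / 2 9 7 6 8 4 5 1 3 / 5 3 4 1 9 2 6 8 7 / 6 8 1 7 5 3 2 4 9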